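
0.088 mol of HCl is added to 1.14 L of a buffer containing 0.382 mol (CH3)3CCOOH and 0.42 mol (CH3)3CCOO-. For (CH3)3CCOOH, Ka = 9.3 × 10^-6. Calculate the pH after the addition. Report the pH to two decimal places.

pH = 4.88

Added H+ converts (CH3)3CCOO- to (CH3)3CCOOH: (CH3)3CCOOH → 0.47 mol, (CH3)3CCOO- → 0.332 mol.
pKa = −log(9.3 × 10^-6) = 5.032
Henderson–Hasselbalch with mole ratio 0.332/0.47: pH = 5.032 + (-0.151)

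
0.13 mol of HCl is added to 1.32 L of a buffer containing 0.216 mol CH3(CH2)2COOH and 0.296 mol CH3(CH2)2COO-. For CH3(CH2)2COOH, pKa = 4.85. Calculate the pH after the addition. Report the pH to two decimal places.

pH = 4.53

After neutralization: n(CH3(CH2)2COOH) = 0.346 mol, n(CH3(CH2)2COO-) = 0.166 mol.
pH = pKa + log(n_CH3(CH2)2COO-/n_CH3(CH2)2COOH) = 4.85 + log(0.166/0.346) = 4.85 + (-0.319)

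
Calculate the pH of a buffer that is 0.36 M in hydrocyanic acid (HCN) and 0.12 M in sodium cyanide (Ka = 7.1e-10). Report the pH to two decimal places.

pKa = −log(7.1 × 10^-10) = 9.149
Using pH = pKa + log([base]/[acid]) with [base]/[acid] = 0.12/0.36:
pH = 9.149 + (-0.477) = 8.67

pH = 8.67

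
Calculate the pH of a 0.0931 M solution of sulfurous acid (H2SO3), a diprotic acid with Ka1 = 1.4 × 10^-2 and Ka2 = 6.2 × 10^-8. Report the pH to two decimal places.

Ka1 ≫ Ka2, so treat the first dissociation as the only significant source of H+.
Ka1 = x²/(0.0931 − x) = 1.4 × 10^-2
Solving the quadratic: x = (−Ka1 + √(Ka1² + 4·Ka1·C₀))/2 = 2.98 × 10^-2 M
pH = −log(2.98 × 10^-2) = 1.53

pH = 1.53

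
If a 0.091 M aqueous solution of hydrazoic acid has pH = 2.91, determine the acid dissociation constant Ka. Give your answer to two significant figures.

Ka = 1.7 × 10^-5

[H+] = 10^(-2.91) = 1.23 × 10^-3 M
At equilibrium [HA] = 0.091 − 1.23 × 10^-3 = 8.98 × 10^-2 M
Ka = [H+][A-]/[HA] = (1.23 × 10^-3)² / 8.98 × 10^-2 = 1.7 × 10^-5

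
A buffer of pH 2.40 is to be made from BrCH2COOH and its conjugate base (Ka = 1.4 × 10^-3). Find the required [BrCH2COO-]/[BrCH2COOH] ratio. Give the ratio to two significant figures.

ratio = 0.35

pKa = -log(1.4 × 10^-3) = 2.854
pH = pKa + log(r) ⇒ log(r) = 2.40 − 2.854 = -0.454
r = [BrCH2COO-]/[BrCH2COOH] = 10^(-0.454) = 0.352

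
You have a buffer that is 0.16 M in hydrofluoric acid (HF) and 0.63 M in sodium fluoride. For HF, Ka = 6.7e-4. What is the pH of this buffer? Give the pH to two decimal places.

pH = 3.77

pKa = −log(6.7 × 10^-4) = 3.174
Henderson–Hasselbalch: pH = pKa + log([F-]/[HF]) = 3.174 + log(0.63/0.16)
pH = 3.174 + (+0.595) = 3.77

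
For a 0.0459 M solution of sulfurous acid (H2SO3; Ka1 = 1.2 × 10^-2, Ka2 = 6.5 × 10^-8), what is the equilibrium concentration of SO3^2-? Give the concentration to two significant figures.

First ionization gives [H+] ≈ [HSO3-] = 1.82 × 10^-2 M.
Second step: Ka2 = [H+][SO3^2-]/[HSO3-] ≈ [SO3^2-] (since [H+] ≈ [HSO3-]).
So [SO3^2-] ≈ Ka2.

6.5 × 10^-8 M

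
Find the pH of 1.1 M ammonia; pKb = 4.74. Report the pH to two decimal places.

pH = 11.65

NH3 + H2O ⇌ NH4+ + OH-
Kb = 10^(−4.74) = 1.82 × 10^-5
From the ICE table, Kb = x²/(1.1 − x) = 1.82 × 10^-5.
Neglecting x in the denominator: x = √(1.82 × 10^-5 × 1.1) = 4.47 × 10^-3 M
Check: 0.41% ionized — well under 5%, approximation valid.
pOH = −log(4.47 × 10^-3) = 2.35; pH = 14.00 − 2.35 = 11.65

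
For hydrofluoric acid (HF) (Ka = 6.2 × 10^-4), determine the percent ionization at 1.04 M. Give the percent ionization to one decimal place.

HF ⇌ F- + H+; let x = [H+] at equilibrium.
x ≈ √(Ka·C₀) = √(6.2 × 10^-4 × 1.04) = 2.54 × 10^-2 M
% ionization = x/C₀ × 100% = 2.54 × 10^-2/1.04 × 100% = 2.4%

2.4%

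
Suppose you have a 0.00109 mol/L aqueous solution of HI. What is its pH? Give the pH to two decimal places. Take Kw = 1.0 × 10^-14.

HI is a strong acid and dissociates completely, so [H+] = 0.00109 M.
pH = -log(0.00109) = 2.96

pH = 2.96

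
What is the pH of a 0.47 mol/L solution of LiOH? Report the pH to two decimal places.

LiOH is a strong base; [OH-] = 0.47 M.
pOH = -log(0.47) = 0.33
pH = 14.00 - 0.33 = 13.67

pH = 13.67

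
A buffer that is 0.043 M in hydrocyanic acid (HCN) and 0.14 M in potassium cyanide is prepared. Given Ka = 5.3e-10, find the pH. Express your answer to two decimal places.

pH = 9.79

pKa = −log(5.3 × 10^-10) = 9.276
pH = pKa + log([A⁻]/[HA]) = 9.276 + log(0.14/0.043)
pH = 9.276 + (+0.513) = 9.79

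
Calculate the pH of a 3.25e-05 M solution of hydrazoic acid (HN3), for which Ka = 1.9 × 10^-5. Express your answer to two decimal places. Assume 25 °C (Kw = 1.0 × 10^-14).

pH = 4.77

HN3 ⇌ N3- + H+
From the ICE table, Ka = x²/(3.25e-05 − x) = 1.9 × 10^-5.
The 5% rule fails; solving x² + Ka·x − Ka·C₀ = 0 exactly:
x = (−Ka + √(Ka² + 4·Ka·C₀))/2 = 1.71 × 10^-5 M
pH = −log[H+] = −log(1.71 × 10^-5) = 4.77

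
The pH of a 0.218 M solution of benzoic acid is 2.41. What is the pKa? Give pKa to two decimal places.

pKa = 4.15

[H+] = 10^(-2.41) = 3.89 × 10^-3 M
At equilibrium [HA] = 0.218 − 3.89 × 10^-3 = 2.14 × 10^-1 M
Ka = [H+][A-]/[HA] = (3.89 × 10^-3)² / 2.14 × 10^-1 = 7.07 × 10^-5
pKa = -log(7.07 × 10^-5) = 4.15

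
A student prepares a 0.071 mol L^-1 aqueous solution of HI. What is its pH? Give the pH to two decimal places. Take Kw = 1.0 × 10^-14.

pH = 1.15

HI is a strong acid and dissociates completely, so [H+] = 0.071 M.
pH = -log(0.071) = 1.15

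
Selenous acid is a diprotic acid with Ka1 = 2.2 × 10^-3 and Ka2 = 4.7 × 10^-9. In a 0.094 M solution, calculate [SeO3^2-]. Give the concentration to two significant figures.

4.7 × 10^-9 M

First ionization gives [H+] ≈ [HSeO3-] = 1.33 × 10^-2 M.
Second step: Ka2 = [H+][SeO3^2-]/[HSeO3-] ≈ [SeO3^2-] (since [H+] ≈ [HSeO3-]).
So [SeO3^2-] ≈ Ka2.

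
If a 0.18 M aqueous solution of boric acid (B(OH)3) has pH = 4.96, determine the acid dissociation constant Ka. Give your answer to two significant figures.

Ka = 6.7 × 10^-10

[H+] = 10^(-4.96) = 1.10 × 10^-5 M
At equilibrium [HA] = 0.18 − 1.10 × 10^-5 = 1.80 × 10^-1 M
Ka = [H+][A-]/[HA] = (1.10 × 10^-5)² / 1.80 × 10^-1 = 6.7 × 10^-10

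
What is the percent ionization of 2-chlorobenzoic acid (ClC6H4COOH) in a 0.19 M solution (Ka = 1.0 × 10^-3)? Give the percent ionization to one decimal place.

7.0%

ClC6H4COOH ⇌ ClC6H4COO- + H+; let x = [H+] at equilibrium.
Ka = x²/(C₀ − x); solving the quadratic gives x = 1.33 × 10^-2 M.
Fraction ionized = 1.33 × 10^-2 / 0.19 = 0.0700 → 7.0%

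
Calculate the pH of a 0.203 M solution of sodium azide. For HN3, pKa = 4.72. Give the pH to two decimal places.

N3- is the conjugate base of the weak acid HN3.
Ka = 10^(−4.72) = 1.91 × 10^-5
Kb = Kw/Ka = 1.0×10^-14 / 1.91 × 10^-5 = 5.24 × 10^-10
Kb = [OH-]²/(0.203 − [OH-]) = 5.24 × 10^-10
Neglecting [OH-] in the denominator: [OH-] = √(5.24 × 10^-10 × 0.203) = 1.03 × 10^-5 M
Check: 0.0051% ionized — well under 5%, approximation valid.
pOH = 4.99, so pH = 14.00 − pOH = 9.01

pH = 9.01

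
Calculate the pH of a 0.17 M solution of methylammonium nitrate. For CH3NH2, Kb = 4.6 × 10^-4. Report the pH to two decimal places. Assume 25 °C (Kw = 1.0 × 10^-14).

pH = 5.72

CH3NH3+ is the conjugate acid of the weak base CH3NH2.
Ka = Kw/Kb = 1.0×10^-14 / 4.6 × 10^-4 = 2.17 × 10^-11
Ka = x²/(0.17 − x) = 2.17 × 10^-11
Since Ka ≪ C₀, x ≈ √(Ka·C₀) = 1.92 × 10^-6 M.
(x/C₀ = 0.0011% < 5%, so the approximation holds.)
pH = −log(1.92 × 10^-6) = 5.72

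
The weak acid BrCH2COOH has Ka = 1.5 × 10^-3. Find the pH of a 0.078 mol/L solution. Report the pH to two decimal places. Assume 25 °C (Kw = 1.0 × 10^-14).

pH = 2.00

BrCH2COOH ⇌ BrCH2COO- + H+
Ka = [H+]²/(0.078 − [H+]) = 1.5 × 10^-3
Here C₀/Ka ≈ 52, so the small-[H+] approximation fails. Use the quadratic:
[H+] = [−0.0015 + √(0.0015² + 0.000468)]/2 = 1.01 × 10^-2 M
pH = −log(1.01 × 10^-2) = 2.00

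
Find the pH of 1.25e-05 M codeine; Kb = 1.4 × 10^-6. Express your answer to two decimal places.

C18H21NO3 + H2O ⇌ C18H22NO3+ + OH-
From the ICE table, Kb = [OH-]²/(1.25e-05 − [OH-]) = 1.4 × 10^-6.
The 5% rule fails; solving [OH-]² + Kb·[OH-] − Kb·C₀ = 0 exactly:
[OH-] = [−1.4e-06 + √(1.4e-06² + 7e-11)]/2 = 3.54 × 10^-6 M
pOH = −log(3.54 × 10^-6) = 5.45; pH = 14.00 − 5.45 = 8.55

pH = 8.55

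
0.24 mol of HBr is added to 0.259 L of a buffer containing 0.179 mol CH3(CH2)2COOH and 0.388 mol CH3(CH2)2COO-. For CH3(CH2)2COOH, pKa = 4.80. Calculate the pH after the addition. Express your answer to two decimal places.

Added H+ converts CH3(CH2)2COO- to CH3(CH2)2COOH: CH3(CH2)2COOH → 0.419 mol, CH3(CH2)2COO- → 0.148 mol.
Henderson–Hasselbalch with mole ratio 0.148/0.419: pH = 4.80 + (-0.452)

pH = 4.35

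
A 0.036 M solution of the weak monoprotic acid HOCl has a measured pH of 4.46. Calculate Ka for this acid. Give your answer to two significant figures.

[H+] = 10^(-4.46) = 3.47 × 10^-5 M
At equilibrium [HA] = 0.036 − 3.47 × 10^-5 = 3.60 × 10^-2 M
Ka = [H+][A-]/[HA] = (3.47 × 10^-5)² / 3.60 × 10^-2 = 3.3 × 10^-8

Ka = 3.3 × 10^-8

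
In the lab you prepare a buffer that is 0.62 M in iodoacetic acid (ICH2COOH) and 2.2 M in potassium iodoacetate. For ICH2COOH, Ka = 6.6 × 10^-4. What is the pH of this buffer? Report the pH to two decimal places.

pH = 3.73

pKa = −log(6.6 × 10^-4) = 3.180
pH = pKa + log([A⁻]/[HA]) = 3.180 + log(2.2/0.62)
pH = 3.180 + (+0.550) = 3.73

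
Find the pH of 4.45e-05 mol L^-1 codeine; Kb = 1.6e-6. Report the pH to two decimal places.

C18H21NO3 + H2O ⇌ C18H22NO3+ + OH-
Kb = x²/(4.45e-05 − x) = 1.6 × 10^-6
The 5% rule fails; solving x² + Kb·x − Kb·C₀ = 0 exactly:
x = (−Kb + √(Kb² + 4·Kb·C₀))/2 = 7.68 × 10^-6 M
pOH = 5.11, so pH = 14.00 − pOH = 8.89

pH = 8.89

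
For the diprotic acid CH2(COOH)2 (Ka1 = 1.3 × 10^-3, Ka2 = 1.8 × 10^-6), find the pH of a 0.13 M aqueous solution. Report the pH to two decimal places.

pH = 1.91

Since Ka1 ≫ Ka2, the first ionization dominates [H+].
Ka1 = x²/(0.13 − x) = 1.3 × 10^-3
Solving the quadratic: x = (−Ka1 + √(Ka1² + 4·Ka1·C₀))/2 = 1.24 × 10^-2 M
pH = −log(1.24 × 10^-2) = 1.91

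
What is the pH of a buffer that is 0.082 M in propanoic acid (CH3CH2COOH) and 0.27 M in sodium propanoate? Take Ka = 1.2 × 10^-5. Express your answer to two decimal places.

pH = 5.44

pKa = −log(1.2 × 10^-5) = 4.921
pH = pKa + log([A⁻]/[HA]) = 4.921 + log(0.27/0.082)
pH = 4.921 + (+0.518) = 5.44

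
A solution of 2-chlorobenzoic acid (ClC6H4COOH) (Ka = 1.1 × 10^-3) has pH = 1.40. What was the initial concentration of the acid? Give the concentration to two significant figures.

[H+] = 10^(-1.40) = 3.98 × 10^-2 M = x
Ka = x²/(C₀ − x) ⇒ C₀ = x + x²/Ka
C₀ = 3.98 × 10^-2 + (3.98 × 10^-2)²/(1.1 × 10^-3) = 1.48 M

C₀ = 1.5 M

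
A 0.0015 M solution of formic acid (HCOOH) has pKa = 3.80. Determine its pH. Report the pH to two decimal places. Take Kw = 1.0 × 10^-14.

pH = 3.38

HCOOH ⇌ HCOO- + H+
Ka = 10^(−3.80) = 1.58 × 10^-4
From the ICE table, Ka = x²/(0.0015 − x) = 1.58 × 10^-4.
x is not negligible relative to C₀; solve x² + 0.000158·x − 2.37e-07 = 0.
x = [−0.000158 + √(0.000158² + 9.48e-07)]/2 = 4.14 × 10^-4 M
pH = −log[H+] = −log(4.14 × 10^-4) = 3.38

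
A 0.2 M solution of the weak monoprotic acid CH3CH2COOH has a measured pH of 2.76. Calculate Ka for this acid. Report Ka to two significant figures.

[H+] = 10^(-2.76) = 1.74 × 10^-3 M
At equilibrium [HA] = 0.2 − 1.74 × 10^-3 = 1.98 × 10^-1 M
Ka = [H+][A-]/[HA] = (1.74 × 10^-3)² / 1.98 × 10^-1 = 1.5 × 10^-5

Ka = 1.5 × 10^-5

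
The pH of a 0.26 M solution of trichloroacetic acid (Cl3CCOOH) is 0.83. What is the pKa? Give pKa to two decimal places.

pKa = 0.71

[H+] = 10^(-0.83) = 1.48 × 10^-1 M
At equilibrium [HA] = 0.26 − 1.48 × 10^-1 = 1.12 × 10^-1 M
Ka = [H+][A-]/[HA] = (1.48 × 10^-1)² / 1.12 × 10^-1 = 1.96 × 10^-1
pKa = -log(1.96 × 10^-1) = 0.71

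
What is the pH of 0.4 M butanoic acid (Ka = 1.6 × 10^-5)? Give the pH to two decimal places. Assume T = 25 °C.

pH = 2.60

CH3(CH2)2COOH ⇌ CH3(CH2)2COO- + H+
Ka = x²/(0.4 − x) = 1.6 × 10^-5
Assume x ≪ 0.4: x ≈ √(1.6 × 10^-5 × 0.4) = 2.53 × 10^-3 M
Check: 0.63% ionized — well under 5%, approximation valid.
pH = −log(2.53 × 10^-3) = 2.60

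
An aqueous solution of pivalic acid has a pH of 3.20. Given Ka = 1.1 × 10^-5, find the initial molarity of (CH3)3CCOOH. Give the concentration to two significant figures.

[H+] = 10^(-3.20) = 6.31 × 10^-4 M = x
Ka = x²/(C₀ − x) ⇒ C₀ = x + x²/Ka
C₀ = 6.31 × 10^-4 + (6.31 × 10^-4)²/(1.1 × 10^-5) = 3.68 × 10^-2 M

C₀ = 3.7 × 10^-2 M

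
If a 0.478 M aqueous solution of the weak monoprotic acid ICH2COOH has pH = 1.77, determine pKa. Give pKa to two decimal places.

pKa = 3.20

[H+] = 10^(-1.77) = 1.70 × 10^-2 M
At equilibrium [HA] = 0.478 − 1.70 × 10^-2 = 4.61 × 10^-1 M
Ka = [H+][A-]/[HA] = (1.70 × 10^-2)² / 4.61 × 10^-1 = 6.27 × 10^-4
pKa = -log(6.27 × 10^-4) = 3.20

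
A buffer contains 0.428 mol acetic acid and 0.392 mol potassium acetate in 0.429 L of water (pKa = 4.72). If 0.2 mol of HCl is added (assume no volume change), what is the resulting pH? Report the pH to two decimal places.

pH = 4.21

After neutralization: n(CH3COOH) = 0.628 mol, n(CH3COO-) = 0.192 mol.
pH = pKa + log([A⁻]/[HA]) = 4.72 + log(0.192/0.628) = 4.72 -0.515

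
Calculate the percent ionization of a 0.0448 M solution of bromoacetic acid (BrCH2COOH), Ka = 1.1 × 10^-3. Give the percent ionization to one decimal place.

14.5%

BrCH2COOH ⇌ BrCH2COO- + H+; let x = [H+] at equilibrium.
Ka = x²/(C₀ − x); solving the quadratic gives x = 6.49 × 10^-3 M.
Fraction ionized = 6.49 × 10^-3 / 0.0448 = 0.1449 → 14.5%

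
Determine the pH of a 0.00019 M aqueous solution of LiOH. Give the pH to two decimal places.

pH = 10.28

LiOH is a strong base; [OH-] = 0.00019 M.
pOH = -log(0.00019) = 3.72
pH = 14.00 - 3.72 = 10.28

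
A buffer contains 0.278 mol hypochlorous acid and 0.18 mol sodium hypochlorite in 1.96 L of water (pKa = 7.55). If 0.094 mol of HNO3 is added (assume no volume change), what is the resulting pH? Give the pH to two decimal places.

Added H+ converts OCl- to HOCl: HOCl → 0.372 mol, OCl- → 0.086 mol.
pH = pKa + log(n_OCl-/n_HOCl) = 7.55 + log(0.086/0.372) = 7.55 + (-0.636)

pH = 6.91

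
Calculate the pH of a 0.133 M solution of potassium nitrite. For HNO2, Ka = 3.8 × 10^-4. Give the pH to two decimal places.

pH = 8.27

NO2- is the conjugate base of the weak acid HNO2.
Kb = Kw/Ka = 1.0×10^-14 / 3.8 × 10^-4 = 2.63 × 10^-11
From the ICE table, Kb = [OH-]²/(0.133 − [OH-]) = 2.63 × 10^-11.
Assume [OH-] ≪ 0.133: [OH-] ≈ √(2.63 × 10^-11 × 0.133) = 1.87 × 10^-6 M
Check: 0.0014% ionized — well under 5%, approximation valid.
pOH = −log(1.87 × 10^-6) = 5.73; pH = 14.00 − 5.73 = 8.27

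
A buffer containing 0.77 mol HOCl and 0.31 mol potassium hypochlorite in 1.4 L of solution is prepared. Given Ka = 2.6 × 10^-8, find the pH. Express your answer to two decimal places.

pH = 7.19

pKa = −log(2.6 × 10^-8) = 7.585
Using pH = pKa + log([base]/[acid]) with [base]/[acid] = 0.31/0.77:
pH = 7.585 + (-0.395) = 7.19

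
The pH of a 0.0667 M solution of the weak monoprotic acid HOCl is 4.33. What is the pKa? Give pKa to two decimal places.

pKa = 7.48

[H+] = 10^(-4.33) = 4.68 × 10^-5 M
At equilibrium [HA] = 0.0667 − 4.68 × 10^-5 = 6.67 × 10^-2 M
Ka = [H+][A-]/[HA] = (4.68 × 10^-5)² / 6.67 × 10^-2 = 3.28 × 10^-8
pKa = -log(3.28 × 10^-8) = 7.48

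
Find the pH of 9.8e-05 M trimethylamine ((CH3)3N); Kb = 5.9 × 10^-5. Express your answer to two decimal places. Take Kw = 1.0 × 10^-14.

pH = 9.72

(CH3)3N + H2O ⇌ (CH3)3NH+ + OH-
From the ICE table, Kb = [OH-]²/(9.8e-05 − [OH-]) = 5.9 × 10^-5.
The 5% rule fails; solving [OH-]² + Kb·[OH-] − Kb·C₀ = 0 exactly:
[OH-] = (−Kb + √(Kb² + 4·Kb·C₀))/2 = 5.21 × 10^-5 M
pOH = −log(5.21 × 10^-5) = 4.28; pH = 14.00 − 4.28 = 9.72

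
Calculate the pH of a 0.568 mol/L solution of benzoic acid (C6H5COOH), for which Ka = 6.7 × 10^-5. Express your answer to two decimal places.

pH = 2.21

C6H5COOH ⇌ C6H5COO- + H+
Ka = [H+]²/(0.568 − [H+]) = 6.7 × 10^-5
Assume [H+] ≪ 0.568: [H+] ≈ √(6.7 × 10^-5 × 0.568) = 6.17 × 10^-3 M
([H+]/C₀ = 1.1% < 5%, so the approximation holds.)
pH = −log[H+] = −log(6.17 × 10^-3) = 2.21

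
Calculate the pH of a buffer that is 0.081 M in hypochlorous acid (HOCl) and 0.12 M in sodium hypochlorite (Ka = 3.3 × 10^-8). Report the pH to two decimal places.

pKa = −log(3.3 × 10^-8) = 7.481
Using pH = pKa + log([base]/[acid]) with [base]/[acid] = 0.12/0.081:
pH = 7.481 + (+0.171) = 7.65

pH = 7.65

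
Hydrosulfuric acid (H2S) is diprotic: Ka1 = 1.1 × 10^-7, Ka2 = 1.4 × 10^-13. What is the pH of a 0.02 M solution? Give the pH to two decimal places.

Ka1 ≫ Ka2, so treat the first dissociation as the only significant source of H+.
Ka1 = x²/(0.02 − x) = 1.1 × 10^-7
x ≈ √(1.1 × 10^-7 × 0.02) = 4.69 × 10^-5 M
pH = −log(4.69 × 10^-5) = 4.33

pH = 4.33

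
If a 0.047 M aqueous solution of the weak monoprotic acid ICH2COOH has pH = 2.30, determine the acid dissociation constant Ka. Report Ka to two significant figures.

Ka = 6.0 × 10^-4

[H+] = 10^(-2.30) = 5.01 × 10^-3 M
At equilibrium [HA] = 0.047 − 5.01 × 10^-3 = 4.20 × 10^-2 M
Ka = [H+][A-]/[HA] = (5.01 × 10^-3)² / 4.20 × 10^-2 = 6.0 × 10^-4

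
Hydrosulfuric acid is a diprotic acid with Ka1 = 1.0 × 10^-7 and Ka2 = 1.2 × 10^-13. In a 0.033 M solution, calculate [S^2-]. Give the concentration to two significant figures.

First ionization gives [H+] ≈ [HS-] = 5.74 × 10^-5 M.
Second step: Ka2 = [H+][S^2-]/[HS-] ≈ [S^2-] (since [H+] ≈ [HS-]).
So [S^2-] ≈ Ka2.

1.2 × 10^-13 M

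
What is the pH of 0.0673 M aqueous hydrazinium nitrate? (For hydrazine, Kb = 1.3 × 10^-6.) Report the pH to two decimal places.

N2H5+ is the conjugate acid of the weak base N2H4.
Ka = Kw/Kb = 1.0×10^-14 / 1.3 × 10^-6 = 7.69 × 10^-9
From the ICE table, Ka = [H+]²/(0.0673 − [H+]) = 7.69 × 10^-9.
Neglecting [H+] in the denominator: [H+] = √(7.69 × 10^-9 × 0.0673) = 2.27 × 10^-5 M
Check: 0.034% ionized — well under 5%, approximation valid.
pH = −log[H+] = −log(2.27 × 10^-5) = 4.64

pH = 4.64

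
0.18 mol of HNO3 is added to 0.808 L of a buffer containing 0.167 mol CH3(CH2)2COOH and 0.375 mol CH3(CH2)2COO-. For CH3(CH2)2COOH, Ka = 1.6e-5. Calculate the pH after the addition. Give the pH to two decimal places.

After neutralization: n(CH3(CH2)2COOH) = 0.347 mol, n(CH3(CH2)2COO-) = 0.195 mol.
pKa = −log(1.6 × 10^-5) = 4.796
pH = pKa + log(n_CH3(CH2)2COO-/n_CH3(CH2)2COOH) = 4.796 + log(0.195/0.347) = 4.796 + (-0.250)

pH = 4.55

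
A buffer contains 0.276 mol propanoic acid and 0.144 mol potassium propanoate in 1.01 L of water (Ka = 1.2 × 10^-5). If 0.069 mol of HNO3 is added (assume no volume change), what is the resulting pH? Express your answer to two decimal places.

pH = 4.26

After neutralization: n(CH3CH2COOH) = 0.345 mol, n(CH3CH2COO-) = 0.075 mol.
pKa = −log(1.2 × 10^-5) = 4.921
Henderson–Hasselbalch with mole ratio 0.075/0.345: pH = 4.921 + (-0.663)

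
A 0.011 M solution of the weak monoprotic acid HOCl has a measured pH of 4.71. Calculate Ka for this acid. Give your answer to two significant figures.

[H+] = 10^(-4.71) = 1.95 × 10^-5 M
At equilibrium [HA] = 0.011 − 1.95 × 10^-5 = 1.10 × 10^-2 M
Ka = [H+][A-]/[HA] = (1.95 × 10^-5)² / 1.10 × 10^-2 = 3.5 × 10^-8

Ka = 3.5 × 10^-8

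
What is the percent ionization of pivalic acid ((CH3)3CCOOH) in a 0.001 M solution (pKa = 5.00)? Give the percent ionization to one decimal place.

(CH3)3CCOOH ⇌ (CH3)3CCOO- + H+; let x = [H+] at equilibrium.
Ka = 10^(−5.00) = 1.00 × 10^-5
Solve x² + 1e-05x − 1e-08 = 0 → x = 9.51 × 10^-5 M
% ionization = x/C₀ × 100% = 9.51 × 10^-5/0.001 × 100% = 9.5%

9.5%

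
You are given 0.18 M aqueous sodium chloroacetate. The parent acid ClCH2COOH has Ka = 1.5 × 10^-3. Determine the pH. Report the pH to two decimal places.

ClCH2COO- is the conjugate base of the weak acid ClCH2COOH.
Kb = Kw/Ka = 1.0×10^-14 / 1.5 × 10^-3 = 6.67 × 10^-12
Kb = [OH-]²/(0.18 − [OH-]) = 6.67 × 10^-12
Assume [OH-] ≪ 0.18: [OH-] ≈ √(6.67 × 10^-12 × 0.18) = 1.10 × 10^-6 M
pOH = −log(1.10 × 10^-6) = 5.96; pH = 14.00 − 5.96 = 8.04

pH = 8.04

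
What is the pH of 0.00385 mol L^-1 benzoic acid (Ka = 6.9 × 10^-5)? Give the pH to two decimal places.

pH = 3.32

C6H5COOH ⇌ C6H5COO- + H+
From the ICE table, Ka = [H+]²/(0.00385 − [H+]) = 6.9 × 10^-5.
[H+] is not negligible relative to C₀; solve [H+]² + 6.9e-05·[H+] − 2.66e-07 = 0.
[H+] = (−Ka + √(Ka² + 4·Ka·C₀))/2 = 4.82 × 10^-4 M
pH = −log(4.82 × 10^-4) = 3.32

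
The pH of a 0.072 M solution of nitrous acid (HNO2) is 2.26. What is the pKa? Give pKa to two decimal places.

pKa = 3.34

[H+] = 10^(-2.26) = 5.50 × 10^-3 M
At equilibrium [HA] = 0.072 − 5.50 × 10^-3 = 6.65 × 10^-2 M
Ka = [H+][A-]/[HA] = (5.50 × 10^-3)² / 6.65 × 10^-2 = 4.55 × 10^-4
pKa = -log(4.55 × 10^-4) = 3.34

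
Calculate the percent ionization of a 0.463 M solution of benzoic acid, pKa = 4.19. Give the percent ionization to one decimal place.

1.2%

C6H5COOH ⇌ C6H5COO- + H+; let x = [H+] at equilibrium.
Ka = 10^(−4.19) = 6.46 × 10^-5
x ≈ √(Ka·C₀) = √(6.46 × 10^-5 × 0.463) = 5.47 × 10^-3 M
Fraction ionized = 5.47 × 10^-3 / 0.463 = 0.0118 → 1.2%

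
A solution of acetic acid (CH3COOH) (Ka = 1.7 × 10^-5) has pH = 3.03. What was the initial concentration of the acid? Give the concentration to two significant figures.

C₀ = 5.2 × 10^-2 M

[H+] = 10^(-3.03) = 9.33 × 10^-4 M = x
Ka = x²/(C₀ − x) ⇒ C₀ = x + x²/Ka
C₀ = 9.33 × 10^-4 + (9.33 × 10^-4)²/(1.7 × 10^-5) = 5.21 × 10^-2 M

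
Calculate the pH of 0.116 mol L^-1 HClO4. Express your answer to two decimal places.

pH = 0.94

HClO4 is a strong acid and dissociates completely, so [H+] = 0.116 M.
pH = -log(0.116) = 0.94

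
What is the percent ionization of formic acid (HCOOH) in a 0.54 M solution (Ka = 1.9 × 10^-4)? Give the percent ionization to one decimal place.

HCOOH ⇌ HCOO- + H+; let x = [H+] at equilibrium.
x ≈ √(Ka·C₀) = √(1.9 × 10^-4 × 0.54) = 1.01 × 10^-2 M
% ionization = x/C₀ × 100% = 1.01 × 10^-2/0.54 × 100% = 1.9%

1.9%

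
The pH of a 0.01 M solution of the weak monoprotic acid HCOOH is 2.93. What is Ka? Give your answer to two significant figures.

Ka = 1.6 × 10^-4

[H+] = 10^(-2.93) = 1.17 × 10^-3 M
At equilibrium [HA] = 0.01 − 1.17 × 10^-3 = 8.83 × 10^-3 M
Ka = [H+][A-]/[HA] = (1.17 × 10^-3)² / 8.83 × 10^-3 = 1.6 × 10^-4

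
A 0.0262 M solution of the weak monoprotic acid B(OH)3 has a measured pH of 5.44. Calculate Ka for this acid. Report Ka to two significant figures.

Ka = 5.0 × 10^-10

[H+] = 10^(-5.44) = 3.63 × 10^-6 M
At equilibrium [HA] = 0.0262 − 3.63 × 10^-6 = 2.62 × 10^-2 M
Ka = [H+][A-]/[HA] = (3.63 × 10^-6)² / 2.62 × 10^-2 = 5.0 × 10^-10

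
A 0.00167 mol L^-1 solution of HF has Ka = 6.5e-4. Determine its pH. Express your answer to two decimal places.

HF ⇌ F- + H+
Ka = [H+]²/(0.00167 − [H+]) = 6.5 × 10^-4
Here C₀/Ka ≈ 2.57, so the small-[H+] approximation fails. Use the quadratic:
[H+] = [−0.00065 + √(0.00065² + 4.34e-06)]/2 = 7.66 × 10^-4 M
pH = −log[H+] = −log(7.66 × 10^-4) = 3.12

pH = 3.12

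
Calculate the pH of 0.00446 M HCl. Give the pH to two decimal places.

HCl is a strong acid and dissociates completely, so [H+] = 0.00446 M.
pH = -log(0.00446) = 2.35

pH = 2.35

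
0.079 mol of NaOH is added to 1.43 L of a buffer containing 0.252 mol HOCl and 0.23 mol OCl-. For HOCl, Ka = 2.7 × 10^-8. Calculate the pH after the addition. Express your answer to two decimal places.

pH = 7.82

After neutralization: n(HOCl) = 0.173 mol, n(OCl-) = 0.309 mol.
pKa = −log(2.7 × 10^-8) = 7.569
pH = pKa + log(n_OCl-/n_HOCl) = 7.569 + log(0.309/0.173) = 7.569 + (+0.252)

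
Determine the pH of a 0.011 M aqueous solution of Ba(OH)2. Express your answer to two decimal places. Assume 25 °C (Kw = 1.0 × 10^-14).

pH = 12.34

Ba(OH)2 is a strong base (each formula unit releases 2 OH-); [OH-] = 0.022 M.
pOH = -log(0.022) = 1.66
pH = 14.00 - 1.66 = 12.34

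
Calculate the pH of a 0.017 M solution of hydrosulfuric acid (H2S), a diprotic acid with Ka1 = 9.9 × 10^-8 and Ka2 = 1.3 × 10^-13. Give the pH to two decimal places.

pH = 4.39

Since Ka1 ≫ Ka2, the first ionization dominates [H+].
Ka1 = x²/(0.017 − x) = 9.9 × 10^-8
x ≈ √(9.9 × 10^-8 × 0.017) = 4.10 × 10^-5 M
pH = −log(4.10 × 10^-5) = 4.39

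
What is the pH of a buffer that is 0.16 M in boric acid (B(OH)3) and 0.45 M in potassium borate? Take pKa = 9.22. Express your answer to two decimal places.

pH = 9.67

Using pH = pKa + log([base]/[acid]) with [base]/[acid] = 0.45/0.16:
pH = 9.22 + (+0.449) = 9.67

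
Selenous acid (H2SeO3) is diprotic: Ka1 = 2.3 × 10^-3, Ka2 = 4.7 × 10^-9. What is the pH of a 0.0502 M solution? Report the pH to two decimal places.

pH = 2.02

Ka1 ≫ Ka2, so treat the first dissociation as the only significant source of H+.
Ka1 = x²/(0.0502 − x) = 2.3 × 10^-3
Solving the quadratic: x = (−Ka1 + √(Ka1² + 4·Ka1·C₀))/2 = 9.66 × 10^-3 M
pH = −log(9.66 × 10^-3) = 2.02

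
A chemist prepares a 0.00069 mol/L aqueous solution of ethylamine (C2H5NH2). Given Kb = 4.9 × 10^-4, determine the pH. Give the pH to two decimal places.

C2H5NH2 + H2O ⇌ C2H5NH3+ + OH-
From the ICE table, Kb = [OH-]²/(0.00069 − [OH-]) = 4.9 × 10^-4.
[OH-] is not negligible relative to C₀; solve [OH-]² + 0.00049·[OH-] − 3.38e-07 = 0.
[OH-] = (−Kb + √(Kb² + 4·Kb·C₀))/2 = 3.86 × 10^-4 M
pOH = 3.41, so pH = 14.00 − pOH = 10.59

pH = 10.59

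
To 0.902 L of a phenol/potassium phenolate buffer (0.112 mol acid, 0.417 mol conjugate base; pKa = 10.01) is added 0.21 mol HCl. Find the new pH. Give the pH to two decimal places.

After neutralization: n(C6H5OH) = 0.322 mol, n(C6H5O-) = 0.207 mol.
pH = pKa + log(n_C6H5O-/n_C6H5OH) = 10.01 + log(0.207/0.322) = 10.01 + (-0.192)

pH = 9.82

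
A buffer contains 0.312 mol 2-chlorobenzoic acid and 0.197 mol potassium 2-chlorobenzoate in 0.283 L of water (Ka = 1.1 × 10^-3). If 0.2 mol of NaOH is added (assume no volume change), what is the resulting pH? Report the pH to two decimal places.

OH- converts ClC6H4COOH to ClC6H4COO-: ClC6H4COOH → 0.112 mol, ClC6H4COO- → 0.397 mol.
pKa = −log(1.1 × 10^-3) = 2.959
pH = pKa + log(n_ClC6H4COO-/n_ClC6H4COOH) = 2.959 + log(0.397/0.112) = 2.959 + (+0.550)

pH = 3.51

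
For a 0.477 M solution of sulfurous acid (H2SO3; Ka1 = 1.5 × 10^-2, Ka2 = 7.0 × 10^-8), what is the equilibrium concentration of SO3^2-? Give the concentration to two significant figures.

7.0 × 10^-8 M

First ionization gives [H+] ≈ [HSO3-] = 7.74 × 10^-2 M.
Second step: Ka2 = [H+][SO3^2-]/[HSO3-] ≈ [SO3^2-] (since [H+] ≈ [HSO3-]).
So [SO3^2-] ≈ Ka2.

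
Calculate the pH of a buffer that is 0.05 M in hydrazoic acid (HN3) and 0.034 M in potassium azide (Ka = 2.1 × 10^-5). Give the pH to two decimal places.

pKa = −log(2.1 × 10^-5) = 4.678
Using pH = pKa + log([base]/[acid]) with [base]/[acid] = 0.034/0.05:
pH = 4.678 + (-0.167) = 4.51

pH = 4.51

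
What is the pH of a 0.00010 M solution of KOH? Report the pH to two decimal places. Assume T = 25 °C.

KOH is a strong base; [OH-] = 0.0001 M.
pOH = -log(0.0001) = 4.00
pH = 14.00 - 4.00 = 10.00

pH = 10.00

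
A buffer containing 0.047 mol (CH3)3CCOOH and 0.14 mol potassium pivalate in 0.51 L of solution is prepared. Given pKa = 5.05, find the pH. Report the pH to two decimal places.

pH = pKa + log([A⁻]/[HA]) = 5.05 + log(0.14/0.047)
pH = 5.05 + (+0.474) = 5.52

pH = 5.52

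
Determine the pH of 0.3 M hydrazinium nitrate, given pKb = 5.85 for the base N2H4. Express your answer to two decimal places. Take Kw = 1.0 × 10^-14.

pH = 4.34

N2H5+ is the conjugate acid of the weak base N2H4.
Kb = 10^(−5.85) = 1.41 × 10^-6
Ka = Kw/Kb = 1.0×10^-14 / 1.41 × 10^-6 = 7.09 × 10^-9
Ka = [H+]²/(0.3 − [H+]) = 7.09 × 10^-9
Since Ka ≪ C₀, [H+] ≈ √(Ka·C₀) = 4.61 × 10^-5 M.
pH = −log[H+] = −log(4.61 × 10^-5) = 4.34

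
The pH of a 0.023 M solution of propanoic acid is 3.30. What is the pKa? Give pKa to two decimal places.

pKa = 4.95

[H+] = 10^(-3.30) = 5.01 × 10^-4 M
At equilibrium [HA] = 0.023 − 5.01 × 10^-4 = 2.25 × 10^-2 M
Ka = [H+][A-]/[HA] = (5.01 × 10^-4)² / 2.25 × 10^-2 = 1.12 × 10^-5
pKa = -log(1.12 × 10^-5) = 4.95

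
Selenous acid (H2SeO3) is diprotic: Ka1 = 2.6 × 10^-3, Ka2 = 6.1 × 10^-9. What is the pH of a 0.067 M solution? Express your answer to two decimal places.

Since Ka1 ≫ Ka2, the first ionization dominates [H+].
Ka1 = x²/(0.067 − x) = 2.6 × 10^-3
Solving the quadratic: x = (−Ka1 + √(Ka1² + 4·Ka1·C₀))/2 = 1.20 × 10^-2 M
pH = −log(1.20 × 10^-2) = 1.92

pH = 1.92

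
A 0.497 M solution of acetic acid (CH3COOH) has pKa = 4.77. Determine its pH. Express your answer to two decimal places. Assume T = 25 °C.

pH = 2.54

CH3COOH ⇌ CH3COO- + H+
Ka = 10^(−4.77) = 1.70 × 10^-5
From the ICE table, Ka = [H+]²/(0.497 − [H+]) = 1.70 × 10^-5.
Since Ka ≪ C₀, [H+] ≈ √(Ka·C₀) = 2.91 × 10^-3 M.
([H+]/C₀ = 0.58% < 5%, so the approximation holds.)
pH = −log(2.91 × 10^-3) = 2.54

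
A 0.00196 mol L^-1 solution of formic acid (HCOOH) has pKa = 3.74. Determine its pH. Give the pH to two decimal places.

HCOOH ⇌ HCOO- + H+
Ka = 10^(−3.74) = 1.82 × 10^-4
From the ICE table, Ka = [H+]²/(0.00196 − [H+]) = 1.82 × 10^-4.
The 5% rule fails; solving [H+]² + Ka·[H+] − Ka·C₀ = 0 exactly:
[H+] = (−Ka + √(Ka² + 4·Ka·C₀))/2 = 5.13 × 10^-4 M
pH = −log(5.13 × 10^-4) = 3.29

pH = 3.29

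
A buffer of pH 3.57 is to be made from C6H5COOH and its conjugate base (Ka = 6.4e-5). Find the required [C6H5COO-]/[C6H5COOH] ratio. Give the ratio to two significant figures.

pKa = -log(6.4 × 10^-5) = 4.194
pH = pKa + log(r) ⇒ log(r) = 3.57 − 4.194 = -0.624
r = [C6H5COO-]/[C6H5COOH] = 10^(-0.624) = 0.238

ratio = 0.24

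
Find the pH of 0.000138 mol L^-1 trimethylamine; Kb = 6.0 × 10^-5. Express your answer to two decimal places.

(CH3)3N + H2O ⇌ (CH3)3NH+ + OH-
Let x = [OH-] at equilibrium. Kb = x²/(0.000138 − x).
x is not negligible relative to C₀; solve x² + 6e-05·x − 8.28e-09 = 0.
x = (−Kb + √(Kb² + 4·Kb·C₀))/2 = 6.58 × 10^-5 M
pOH = −log(6.58 × 10^-5) = 4.18; pH = 14.00 − 4.18 = 9.82

pH = 9.82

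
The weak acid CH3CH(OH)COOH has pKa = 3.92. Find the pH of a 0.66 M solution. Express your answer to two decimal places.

pH = 2.05

CH3CH(OH)COOH ⇌ CH3CH(OH)COO- + H+
Ka = 10^(−3.92) = 1.20 × 10^-4
From the ICE table, Ka = [H+]²/(0.66 − [H+]) = 1.20 × 10^-4.
Assume [H+] ≪ 0.66: [H+] ≈ √(1.20 × 10^-4 × 0.66) = 8.90 × 10^-3 M
Check: 1.3% ionized — well under 5%, approximation valid.
pH = −log[H+] = −log(8.90 × 10^-3) = 2.05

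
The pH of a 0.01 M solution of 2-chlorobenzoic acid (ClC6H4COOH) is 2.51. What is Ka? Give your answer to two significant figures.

Ka = 1.4 × 10^-3

[H+] = 10^(-2.51) = 3.09 × 10^-3 M
At equilibrium [HA] = 0.01 − 3.09 × 10^-3 = 6.91 × 10^-3 M
Ka = [H+][A-]/[HA] = (3.09 × 10^-3)² / 6.91 × 10^-3 = 1.4 × 10^-3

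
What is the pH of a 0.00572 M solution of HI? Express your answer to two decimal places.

pH = 2.24

HI is a strong acid and dissociates completely, so [H+] = 0.00572 M.
pH = -log(0.00572) = 2.24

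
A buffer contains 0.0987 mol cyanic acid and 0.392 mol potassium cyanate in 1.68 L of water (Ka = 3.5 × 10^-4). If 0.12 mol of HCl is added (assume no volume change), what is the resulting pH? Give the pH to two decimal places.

After neutralization: n(HOCN) = 0.219 mol, n(OCN-) = 0.272 mol.
pKa = −log(3.5 × 10^-4) = 3.456
pH = pKa + log(n_OCN-/n_HOCN) = 3.456 + log(0.272/0.219) = 3.456 + (+0.094)

pH = 3.55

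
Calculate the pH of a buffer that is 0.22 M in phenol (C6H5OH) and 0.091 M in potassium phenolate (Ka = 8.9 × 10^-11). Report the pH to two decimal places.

pH = 9.67

pKa = −log(8.9 × 10^-11) = 10.051
Using pH = pKa + log([base]/[acid]) with [base]/[acid] = 0.091/0.22:
pH = 10.051 + (-0.383) = 9.67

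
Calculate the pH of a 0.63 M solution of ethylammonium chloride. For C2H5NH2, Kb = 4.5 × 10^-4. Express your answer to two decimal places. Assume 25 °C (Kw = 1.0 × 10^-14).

pH = 5.43

C2H5NH3+ is the conjugate acid of the weak base C2H5NH2.
Ka = Kw/Kb = 1.0×10^-14 / 4.5 × 10^-4 = 2.22 × 10^-11
Let x = [H+] at equilibrium. Ka = x²/(0.63 − x).
Since Ka ≪ C₀, x ≈ √(Ka·C₀) = 3.74 × 10^-6 M.
pH = −log[H+] = −log(3.74 × 10^-6) = 5.43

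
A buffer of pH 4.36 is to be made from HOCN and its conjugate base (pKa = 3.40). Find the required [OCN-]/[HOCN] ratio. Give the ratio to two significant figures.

ratio = 9.1

pH = pKa + log(r) ⇒ log(r) = 4.36 − 3.40 = +0.96
r = [OCN-]/[HOCN] = 10^(+0.96) = 9.12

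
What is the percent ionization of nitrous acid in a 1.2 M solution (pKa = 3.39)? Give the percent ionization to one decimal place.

1.8%

HNO2 ⇌ NO2- + H+; let x = [H+] at equilibrium.
Ka = 10^(−3.39) = 4.07 × 10^-4
x ≈ √(Ka·C₀) = √(4.07 × 10^-4 × 1.2) = 2.21 × 10^-2 M
% ionization = x/C₀ × 100% = 2.21 × 10^-2/1.2 × 100% = 1.8%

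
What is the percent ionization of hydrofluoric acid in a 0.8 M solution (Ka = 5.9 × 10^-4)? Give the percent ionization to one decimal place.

HF ⇌ F- + H+; let x = [H+] at equilibrium.
x ≈ √(Ka·C₀) = √(5.9 × 10^-4 × 0.8) = 2.17 × 10^-2 M
Fraction ionized = 2.17 × 10^-2 / 0.8 = 0.0271 → 2.7%

2.7%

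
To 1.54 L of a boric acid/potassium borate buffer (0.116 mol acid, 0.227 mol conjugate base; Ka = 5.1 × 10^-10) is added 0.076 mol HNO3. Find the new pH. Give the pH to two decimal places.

After neutralization: n(B(OH)3) = 0.192 mol, n(B(OH)4-) = 0.151 mol.
pKa = −log(5.1 × 10^-10) = 9.292
pH = pKa + log([A⁻]/[HA]) = 9.292 + log(0.151/0.192) = 9.292 -0.104

pH = 9.19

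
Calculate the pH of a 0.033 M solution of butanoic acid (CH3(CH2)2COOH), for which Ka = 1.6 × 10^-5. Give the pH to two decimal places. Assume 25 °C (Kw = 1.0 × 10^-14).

CH3(CH2)2COOH ⇌ CH3(CH2)2COO- + H+
From the ICE table, Ka = [H+]²/(0.033 − [H+]) = 1.6 × 10^-5.
Neglecting [H+] in the denominator: [H+] = √(1.6 × 10^-5 × 0.033) = 7.27 × 10^-4 M
pH = −log(7.27 × 10^-4) = 3.14

pH = 3.14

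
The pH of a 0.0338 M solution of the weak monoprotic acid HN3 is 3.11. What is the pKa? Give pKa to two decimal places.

pKa = 4.74

[H+] = 10^(-3.11) = 7.76 × 10^-4 M
At equilibrium [HA] = 0.0338 − 7.76 × 10^-4 = 3.30 × 10^-2 M
Ka = [H+][A-]/[HA] = (7.76 × 10^-4)² / 3.30 × 10^-2 = 1.82 × 10^-5
pKa = -log(1.82 × 10^-5) = 4.74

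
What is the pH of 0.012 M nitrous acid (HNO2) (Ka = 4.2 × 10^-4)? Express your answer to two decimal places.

pH = 2.69

HNO2 ⇌ NO2- + H+
From the ICE table, Ka = [H+]²/(0.012 − [H+]) = 4.2 × 10^-4.
[H+] is not negligible relative to C₀; solve [H+]² + 0.00042·[H+] − 5.04e-06 = 0.
[H+] = [−0.00042 + √(0.00042² + 2.02e-05)]/2 = 2.04 × 10^-3 M
pH = −log(2.04 × 10^-3) = 2.69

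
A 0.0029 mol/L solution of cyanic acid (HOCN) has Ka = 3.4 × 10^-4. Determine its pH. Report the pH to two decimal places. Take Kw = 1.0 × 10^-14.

pH = 3.08

HOCN ⇌ OCN- + H+
Let x = [H+] at equilibrium. Ka = x²/(0.0029 − x).
x is not negligible relative to C₀; solve x² + 0.00034·x − 9.86e-07 = 0.
x = [−0.00034 + √(0.00034² + 3.94e-06)]/2 = 8.37 × 10^-4 M
pH = −log[H+] = −log(8.37 × 10^-4) = 3.08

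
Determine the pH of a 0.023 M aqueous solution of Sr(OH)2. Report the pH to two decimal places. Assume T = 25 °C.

pH = 12.66

Sr(OH)2 is a strong base (each formula unit releases 2 OH-); [OH-] = 0.046 M.
pOH = -log(0.046) = 1.34
pH = 14.00 - 1.34 = 12.66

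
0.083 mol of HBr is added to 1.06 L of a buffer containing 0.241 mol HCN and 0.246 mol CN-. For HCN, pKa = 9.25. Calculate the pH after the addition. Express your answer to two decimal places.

pH = 8.95

After neutralization: n(HCN) = 0.324 mol, n(CN-) = 0.163 mol.
pH = pKa + log([A⁻]/[HA]) = 9.25 + log(0.163/0.324) = 9.25 -0.298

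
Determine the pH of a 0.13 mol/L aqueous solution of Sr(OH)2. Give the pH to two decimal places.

pH = 13.41

Sr(OH)2 is a strong base (each formula unit releases 2 OH-); [OH-] = 0.26 M.
pOH = -log(0.26) = 0.59
pH = 14.00 - 0.59 = 13.41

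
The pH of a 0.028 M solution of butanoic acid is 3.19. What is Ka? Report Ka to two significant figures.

[H+] = 10^(-3.19) = 6.46 × 10^-4 M
At equilibrium [HA] = 0.028 − 6.46 × 10^-4 = 2.74 × 10^-2 M
Ka = [H+][A-]/[HA] = (6.46 × 10^-4)² / 2.74 × 10^-2 = 1.5 × 10^-5

Ka = 1.5 × 10^-5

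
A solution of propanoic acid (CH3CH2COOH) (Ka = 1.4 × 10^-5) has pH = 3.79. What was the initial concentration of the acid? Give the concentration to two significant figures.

C₀ = 2.0 × 10^-3 M

[H+] = 10^(-3.79) = 1.62 × 10^-4 M = x
Ka = x²/(C₀ − x) ⇒ C₀ = x + x²/Ka
C₀ = 1.62 × 10^-4 + (1.62 × 10^-4)²/(1.4 × 10^-5) = 2.04 × 10^-3 M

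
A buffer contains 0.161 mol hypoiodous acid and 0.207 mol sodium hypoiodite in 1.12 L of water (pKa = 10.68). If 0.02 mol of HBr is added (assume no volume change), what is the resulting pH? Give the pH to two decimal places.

pH = 10.69

Added H+ converts OI- to HOI: HOI → 0.181 mol, OI- → 0.187 mol.
Henderson–Hasselbalch with mole ratio 0.187/0.181: pH = 10.68 + (+0.014)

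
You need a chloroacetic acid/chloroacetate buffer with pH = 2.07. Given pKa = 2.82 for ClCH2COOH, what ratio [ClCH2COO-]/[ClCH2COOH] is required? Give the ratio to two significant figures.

ratio = 0.18

pH = pKa + log(r) ⇒ log(r) = 2.07 − 2.82 = -0.75
r = [ClCH2COO-]/[ClCH2COOH] = 10^(-0.75) = 0.178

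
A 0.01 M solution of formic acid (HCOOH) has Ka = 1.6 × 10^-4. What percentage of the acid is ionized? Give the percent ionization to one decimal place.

11.9%

HCOOH ⇌ HCOO- + H+; let x = [H+] at equilibrium.
Ka = x²/(C₀ − x); solving the quadratic gives x = 1.19 × 10^-3 M.
Fraction ionized = 1.19 × 10^-3 / 0.01 = 0.1190 → 11.9%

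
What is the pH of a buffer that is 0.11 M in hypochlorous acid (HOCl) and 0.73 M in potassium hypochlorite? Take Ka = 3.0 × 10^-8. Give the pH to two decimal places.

pKa = −log(3.0 × 10^-8) = 7.523
Using pH = pKa + log([base]/[acid]) with [base]/[acid] = 0.73/0.11:
pH = 7.523 + (+0.822) = 8.34

pH = 8.34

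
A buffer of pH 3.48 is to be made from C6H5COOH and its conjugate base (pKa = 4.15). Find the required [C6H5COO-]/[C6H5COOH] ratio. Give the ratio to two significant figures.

ratio = 0.21

pH = pKa + log(r) ⇒ log(r) = 3.48 − 4.15 = -0.67
r = [C6H5COO-]/[C6H5COOH] = 10^(-0.67) = 0.214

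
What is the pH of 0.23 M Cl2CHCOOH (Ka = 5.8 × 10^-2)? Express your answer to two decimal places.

pH = 1.05

Cl2CHCOOH ⇌ Cl2CHCOO- + H+
Ka = [H+]²/(0.23 − [H+]) = 5.8 × 10^-2
[H+] is not negligible relative to C₀; solve [H+]² + 0.058·[H+] − 0.0133 = 0.
[H+] = [−0.058 + √(0.058² + 0.0534)]/2 = 9.01 × 10^-2 M
pH = −log(9.01 × 10^-2) = 1.05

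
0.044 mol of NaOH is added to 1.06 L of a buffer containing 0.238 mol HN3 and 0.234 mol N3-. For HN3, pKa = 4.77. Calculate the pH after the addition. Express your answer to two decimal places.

pH = 4.93

OH- converts HN3 to N3-: HN3 → 0.194 mol, N3- → 0.278 mol.
pH = pKa + log([A⁻]/[HA]) = 4.77 + log(0.278/0.194) = 4.77 +0.156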